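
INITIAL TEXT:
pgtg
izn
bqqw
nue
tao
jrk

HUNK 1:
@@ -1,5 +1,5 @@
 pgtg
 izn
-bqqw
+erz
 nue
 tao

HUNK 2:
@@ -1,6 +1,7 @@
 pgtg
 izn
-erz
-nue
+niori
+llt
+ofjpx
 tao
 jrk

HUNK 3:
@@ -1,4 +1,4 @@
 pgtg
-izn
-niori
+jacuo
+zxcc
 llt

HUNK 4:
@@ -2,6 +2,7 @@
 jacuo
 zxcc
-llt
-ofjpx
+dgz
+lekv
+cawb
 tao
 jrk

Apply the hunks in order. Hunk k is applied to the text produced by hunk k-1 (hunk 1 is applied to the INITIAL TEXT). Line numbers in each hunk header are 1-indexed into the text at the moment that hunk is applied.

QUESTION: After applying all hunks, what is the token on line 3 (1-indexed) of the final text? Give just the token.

Hunk 1: at line 1 remove [bqqw] add [erz] -> 6 lines: pgtg izn erz nue tao jrk
Hunk 2: at line 1 remove [erz,nue] add [niori,llt,ofjpx] -> 7 lines: pgtg izn niori llt ofjpx tao jrk
Hunk 3: at line 1 remove [izn,niori] add [jacuo,zxcc] -> 7 lines: pgtg jacuo zxcc llt ofjpx tao jrk
Hunk 4: at line 2 remove [llt,ofjpx] add [dgz,lekv,cawb] -> 8 lines: pgtg jacuo zxcc dgz lekv cawb tao jrk
Final line 3: zxcc

Answer: zxcc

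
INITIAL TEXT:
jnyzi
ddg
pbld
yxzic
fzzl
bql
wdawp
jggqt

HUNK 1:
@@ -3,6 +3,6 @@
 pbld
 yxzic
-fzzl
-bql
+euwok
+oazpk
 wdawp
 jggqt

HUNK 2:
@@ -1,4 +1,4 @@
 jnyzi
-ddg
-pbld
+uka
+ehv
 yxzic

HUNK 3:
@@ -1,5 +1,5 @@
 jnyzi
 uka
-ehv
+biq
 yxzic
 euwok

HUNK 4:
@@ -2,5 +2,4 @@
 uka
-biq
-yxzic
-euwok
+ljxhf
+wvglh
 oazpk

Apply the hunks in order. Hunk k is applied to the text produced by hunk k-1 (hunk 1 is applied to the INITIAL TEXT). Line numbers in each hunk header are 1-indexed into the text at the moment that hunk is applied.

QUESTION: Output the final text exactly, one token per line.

Hunk 1: at line 3 remove [fzzl,bql] add [euwok,oazpk] -> 8 lines: jnyzi ddg pbld yxzic euwok oazpk wdawp jggqt
Hunk 2: at line 1 remove [ddg,pbld] add [uka,ehv] -> 8 lines: jnyzi uka ehv yxzic euwok oazpk wdawp jggqt
Hunk 3: at line 1 remove [ehv] add [biq] -> 8 lines: jnyzi uka biq yxzic euwok oazpk wdawp jggqt
Hunk 4: at line 2 remove [biq,yxzic,euwok] add [ljxhf,wvglh] -> 7 lines: jnyzi uka ljxhf wvglh oazpk wdawp jggqt

Answer: jnyzi
uka
ljxhf
wvglh
oazpk
wdawp
jggqt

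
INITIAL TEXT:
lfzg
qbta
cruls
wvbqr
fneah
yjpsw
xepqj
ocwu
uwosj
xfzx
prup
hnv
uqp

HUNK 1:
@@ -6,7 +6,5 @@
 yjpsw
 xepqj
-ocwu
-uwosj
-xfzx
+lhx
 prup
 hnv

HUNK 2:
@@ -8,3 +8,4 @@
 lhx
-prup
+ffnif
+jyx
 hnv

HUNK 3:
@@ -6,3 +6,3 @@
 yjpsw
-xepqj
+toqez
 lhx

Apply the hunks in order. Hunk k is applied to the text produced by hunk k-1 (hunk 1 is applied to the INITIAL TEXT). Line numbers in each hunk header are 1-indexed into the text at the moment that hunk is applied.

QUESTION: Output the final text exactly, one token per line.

Hunk 1: at line 6 remove [ocwu,uwosj,xfzx] add [lhx] -> 11 lines: lfzg qbta cruls wvbqr fneah yjpsw xepqj lhx prup hnv uqp
Hunk 2: at line 8 remove [prup] add [ffnif,jyx] -> 12 lines: lfzg qbta cruls wvbqr fneah yjpsw xepqj lhx ffnif jyx hnv uqp
Hunk 3: at line 6 remove [xepqj] add [toqez] -> 12 lines: lfzg qbta cruls wvbqr fneah yjpsw toqez lhx ffnif jyx hnv uqp

Answer: lfzg
qbta
cruls
wvbqr
fneah
yjpsw
toqez
lhx
ffnif
jyx
hnv
uqp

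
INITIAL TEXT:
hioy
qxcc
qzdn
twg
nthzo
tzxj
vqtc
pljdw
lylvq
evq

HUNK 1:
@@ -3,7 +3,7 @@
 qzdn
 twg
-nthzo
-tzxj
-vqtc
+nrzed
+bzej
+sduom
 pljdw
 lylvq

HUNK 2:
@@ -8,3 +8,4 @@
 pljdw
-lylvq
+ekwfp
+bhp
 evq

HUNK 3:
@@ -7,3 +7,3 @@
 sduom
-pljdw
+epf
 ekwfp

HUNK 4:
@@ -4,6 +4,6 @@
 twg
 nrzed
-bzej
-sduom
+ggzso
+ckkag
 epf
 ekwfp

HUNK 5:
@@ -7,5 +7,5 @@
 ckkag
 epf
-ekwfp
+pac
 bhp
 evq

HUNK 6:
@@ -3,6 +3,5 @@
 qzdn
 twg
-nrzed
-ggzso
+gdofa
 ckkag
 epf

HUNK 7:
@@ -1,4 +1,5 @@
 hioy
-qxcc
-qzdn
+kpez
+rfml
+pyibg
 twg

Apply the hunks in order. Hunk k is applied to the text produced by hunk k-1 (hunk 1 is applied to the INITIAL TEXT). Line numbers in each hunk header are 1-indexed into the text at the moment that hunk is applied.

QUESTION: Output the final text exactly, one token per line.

Answer: hioy
kpez
rfml
pyibg
twg
gdofa
ckkag
epf
pac
bhp
evq

Derivation:
Hunk 1: at line 3 remove [nthzo,tzxj,vqtc] add [nrzed,bzej,sduom] -> 10 lines: hioy qxcc qzdn twg nrzed bzej sduom pljdw lylvq evq
Hunk 2: at line 8 remove [lylvq] add [ekwfp,bhp] -> 11 lines: hioy qxcc qzdn twg nrzed bzej sduom pljdw ekwfp bhp evq
Hunk 3: at line 7 remove [pljdw] add [epf] -> 11 lines: hioy qxcc qzdn twg nrzed bzej sduom epf ekwfp bhp evq
Hunk 4: at line 4 remove [bzej,sduom] add [ggzso,ckkag] -> 11 lines: hioy qxcc qzdn twg nrzed ggzso ckkag epf ekwfp bhp evq
Hunk 5: at line 7 remove [ekwfp] add [pac] -> 11 lines: hioy qxcc qzdn twg nrzed ggzso ckkag epf pac bhp evq
Hunk 6: at line 3 remove [nrzed,ggzso] add [gdofa] -> 10 lines: hioy qxcc qzdn twg gdofa ckkag epf pac bhp evq
Hunk 7: at line 1 remove [qxcc,qzdn] add [kpez,rfml,pyibg] -> 11 lines: hioy kpez rfml pyibg twg gdofa ckkag epf pac bhp evq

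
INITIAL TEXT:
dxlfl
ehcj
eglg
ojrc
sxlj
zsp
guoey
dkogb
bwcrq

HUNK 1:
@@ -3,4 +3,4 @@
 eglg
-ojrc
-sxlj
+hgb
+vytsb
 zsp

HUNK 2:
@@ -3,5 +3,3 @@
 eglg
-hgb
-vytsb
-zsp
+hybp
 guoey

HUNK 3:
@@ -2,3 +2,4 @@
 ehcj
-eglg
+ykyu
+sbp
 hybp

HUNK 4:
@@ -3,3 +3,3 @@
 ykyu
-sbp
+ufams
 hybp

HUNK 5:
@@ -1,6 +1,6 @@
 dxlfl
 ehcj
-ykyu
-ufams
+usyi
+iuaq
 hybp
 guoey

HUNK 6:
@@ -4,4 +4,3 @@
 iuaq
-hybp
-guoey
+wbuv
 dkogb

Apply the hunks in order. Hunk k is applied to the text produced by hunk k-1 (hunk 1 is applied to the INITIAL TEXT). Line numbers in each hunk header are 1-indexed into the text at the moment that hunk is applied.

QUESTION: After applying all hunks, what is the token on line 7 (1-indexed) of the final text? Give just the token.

Hunk 1: at line 3 remove [ojrc,sxlj] add [hgb,vytsb] -> 9 lines: dxlfl ehcj eglg hgb vytsb zsp guoey dkogb bwcrq
Hunk 2: at line 3 remove [hgb,vytsb,zsp] add [hybp] -> 7 lines: dxlfl ehcj eglg hybp guoey dkogb bwcrq
Hunk 3: at line 2 remove [eglg] add [ykyu,sbp] -> 8 lines: dxlfl ehcj ykyu sbp hybp guoey dkogb bwcrq
Hunk 4: at line 3 remove [sbp] add [ufams] -> 8 lines: dxlfl ehcj ykyu ufams hybp guoey dkogb bwcrq
Hunk 5: at line 1 remove [ykyu,ufams] add [usyi,iuaq] -> 8 lines: dxlfl ehcj usyi iuaq hybp guoey dkogb bwcrq
Hunk 6: at line 4 remove [hybp,guoey] add [wbuv] -> 7 lines: dxlfl ehcj usyi iuaq wbuv dkogb bwcrq
Final line 7: bwcrq

Answer: bwcrq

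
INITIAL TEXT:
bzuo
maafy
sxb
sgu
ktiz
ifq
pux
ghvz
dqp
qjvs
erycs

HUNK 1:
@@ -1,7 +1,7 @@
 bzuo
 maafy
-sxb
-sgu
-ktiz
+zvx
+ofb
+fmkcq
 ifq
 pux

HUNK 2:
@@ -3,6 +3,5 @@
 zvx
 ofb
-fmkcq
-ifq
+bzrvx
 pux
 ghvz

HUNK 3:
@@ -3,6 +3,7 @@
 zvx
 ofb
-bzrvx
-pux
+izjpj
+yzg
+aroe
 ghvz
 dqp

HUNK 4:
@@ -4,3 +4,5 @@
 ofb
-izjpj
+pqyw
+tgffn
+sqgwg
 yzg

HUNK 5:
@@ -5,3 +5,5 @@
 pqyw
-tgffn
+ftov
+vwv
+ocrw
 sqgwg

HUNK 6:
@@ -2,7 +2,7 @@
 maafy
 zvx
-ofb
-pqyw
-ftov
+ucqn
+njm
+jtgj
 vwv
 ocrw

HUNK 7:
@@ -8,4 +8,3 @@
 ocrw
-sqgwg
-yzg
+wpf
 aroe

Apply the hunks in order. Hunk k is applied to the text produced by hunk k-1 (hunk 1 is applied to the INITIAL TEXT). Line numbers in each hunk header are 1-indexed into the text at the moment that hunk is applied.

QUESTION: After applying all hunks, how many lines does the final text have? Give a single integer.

Hunk 1: at line 1 remove [sxb,sgu,ktiz] add [zvx,ofb,fmkcq] -> 11 lines: bzuo maafy zvx ofb fmkcq ifq pux ghvz dqp qjvs erycs
Hunk 2: at line 3 remove [fmkcq,ifq] add [bzrvx] -> 10 lines: bzuo maafy zvx ofb bzrvx pux ghvz dqp qjvs erycs
Hunk 3: at line 3 remove [bzrvx,pux] add [izjpj,yzg,aroe] -> 11 lines: bzuo maafy zvx ofb izjpj yzg aroe ghvz dqp qjvs erycs
Hunk 4: at line 4 remove [izjpj] add [pqyw,tgffn,sqgwg] -> 13 lines: bzuo maafy zvx ofb pqyw tgffn sqgwg yzg aroe ghvz dqp qjvs erycs
Hunk 5: at line 5 remove [tgffn] add [ftov,vwv,ocrw] -> 15 lines: bzuo maafy zvx ofb pqyw ftov vwv ocrw sqgwg yzg aroe ghvz dqp qjvs erycs
Hunk 6: at line 2 remove [ofb,pqyw,ftov] add [ucqn,njm,jtgj] -> 15 lines: bzuo maafy zvx ucqn njm jtgj vwv ocrw sqgwg yzg aroe ghvz dqp qjvs erycs
Hunk 7: at line 8 remove [sqgwg,yzg] add [wpf] -> 14 lines: bzuo maafy zvx ucqn njm jtgj vwv ocrw wpf aroe ghvz dqp qjvs erycs
Final line count: 14

Answer: 14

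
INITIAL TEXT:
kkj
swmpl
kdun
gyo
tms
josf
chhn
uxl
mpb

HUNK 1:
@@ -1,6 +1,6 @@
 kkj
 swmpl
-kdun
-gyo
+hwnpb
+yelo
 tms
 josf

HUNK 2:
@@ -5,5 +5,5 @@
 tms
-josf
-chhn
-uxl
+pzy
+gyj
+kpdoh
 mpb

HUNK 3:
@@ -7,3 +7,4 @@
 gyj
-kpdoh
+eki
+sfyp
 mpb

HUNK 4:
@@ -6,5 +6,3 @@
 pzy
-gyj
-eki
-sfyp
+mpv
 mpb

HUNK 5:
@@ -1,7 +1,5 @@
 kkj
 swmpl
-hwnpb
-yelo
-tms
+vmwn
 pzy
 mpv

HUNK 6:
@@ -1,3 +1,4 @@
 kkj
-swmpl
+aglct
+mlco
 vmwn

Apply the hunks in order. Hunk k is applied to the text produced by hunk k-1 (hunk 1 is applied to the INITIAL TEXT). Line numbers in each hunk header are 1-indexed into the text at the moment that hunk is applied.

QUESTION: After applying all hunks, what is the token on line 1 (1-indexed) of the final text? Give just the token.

Hunk 1: at line 1 remove [kdun,gyo] add [hwnpb,yelo] -> 9 lines: kkj swmpl hwnpb yelo tms josf chhn uxl mpb
Hunk 2: at line 5 remove [josf,chhn,uxl] add [pzy,gyj,kpdoh] -> 9 lines: kkj swmpl hwnpb yelo tms pzy gyj kpdoh mpb
Hunk 3: at line 7 remove [kpdoh] add [eki,sfyp] -> 10 lines: kkj swmpl hwnpb yelo tms pzy gyj eki sfyp mpb
Hunk 4: at line 6 remove [gyj,eki,sfyp] add [mpv] -> 8 lines: kkj swmpl hwnpb yelo tms pzy mpv mpb
Hunk 5: at line 1 remove [hwnpb,yelo,tms] add [vmwn] -> 6 lines: kkj swmpl vmwn pzy mpv mpb
Hunk 6: at line 1 remove [swmpl] add [aglct,mlco] -> 7 lines: kkj aglct mlco vmwn pzy mpv mpb
Final line 1: kkj

Answer: kkj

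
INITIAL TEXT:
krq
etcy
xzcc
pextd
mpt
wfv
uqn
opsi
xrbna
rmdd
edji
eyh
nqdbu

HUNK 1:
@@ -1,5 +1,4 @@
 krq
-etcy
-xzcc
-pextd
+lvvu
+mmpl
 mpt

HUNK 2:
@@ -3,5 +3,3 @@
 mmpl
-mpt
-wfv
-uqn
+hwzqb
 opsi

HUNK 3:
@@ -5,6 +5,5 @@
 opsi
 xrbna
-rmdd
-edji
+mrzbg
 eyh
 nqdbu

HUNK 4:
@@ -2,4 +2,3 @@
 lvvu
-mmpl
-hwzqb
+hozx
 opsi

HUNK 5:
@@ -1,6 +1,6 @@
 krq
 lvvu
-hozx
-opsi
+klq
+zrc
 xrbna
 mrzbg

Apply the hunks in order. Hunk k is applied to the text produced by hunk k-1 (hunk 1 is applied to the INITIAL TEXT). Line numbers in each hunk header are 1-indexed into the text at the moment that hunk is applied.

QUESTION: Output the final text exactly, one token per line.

Answer: krq
lvvu
klq
zrc
xrbna
mrzbg
eyh
nqdbu

Derivation:
Hunk 1: at line 1 remove [etcy,xzcc,pextd] add [lvvu,mmpl] -> 12 lines: krq lvvu mmpl mpt wfv uqn opsi xrbna rmdd edji eyh nqdbu
Hunk 2: at line 3 remove [mpt,wfv,uqn] add [hwzqb] -> 10 lines: krq lvvu mmpl hwzqb opsi xrbna rmdd edji eyh nqdbu
Hunk 3: at line 5 remove [rmdd,edji] add [mrzbg] -> 9 lines: krq lvvu mmpl hwzqb opsi xrbna mrzbg eyh nqdbu
Hunk 4: at line 2 remove [mmpl,hwzqb] add [hozx] -> 8 lines: krq lvvu hozx opsi xrbna mrzbg eyh nqdbu
Hunk 5: at line 1 remove [hozx,opsi] add [klq,zrc] -> 8 lines: krq lvvu klq zrc xrbna mrzbg eyh nqdbu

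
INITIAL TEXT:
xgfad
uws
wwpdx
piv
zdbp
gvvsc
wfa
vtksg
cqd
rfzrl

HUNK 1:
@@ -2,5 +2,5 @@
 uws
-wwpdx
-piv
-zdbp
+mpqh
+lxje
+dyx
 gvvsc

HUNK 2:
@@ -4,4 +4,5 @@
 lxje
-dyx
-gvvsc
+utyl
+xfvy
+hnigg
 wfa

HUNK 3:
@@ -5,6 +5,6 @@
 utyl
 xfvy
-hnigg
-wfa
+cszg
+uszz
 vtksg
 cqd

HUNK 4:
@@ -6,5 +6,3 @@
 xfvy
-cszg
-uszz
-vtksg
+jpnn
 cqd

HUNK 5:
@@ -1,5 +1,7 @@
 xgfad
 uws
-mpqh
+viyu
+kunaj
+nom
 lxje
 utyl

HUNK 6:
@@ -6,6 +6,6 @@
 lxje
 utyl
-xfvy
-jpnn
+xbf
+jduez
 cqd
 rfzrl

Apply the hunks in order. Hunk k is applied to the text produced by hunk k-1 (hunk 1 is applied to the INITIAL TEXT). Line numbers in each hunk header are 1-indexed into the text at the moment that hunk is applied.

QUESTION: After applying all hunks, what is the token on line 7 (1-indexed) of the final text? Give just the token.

Hunk 1: at line 2 remove [wwpdx,piv,zdbp] add [mpqh,lxje,dyx] -> 10 lines: xgfad uws mpqh lxje dyx gvvsc wfa vtksg cqd rfzrl
Hunk 2: at line 4 remove [dyx,gvvsc] add [utyl,xfvy,hnigg] -> 11 lines: xgfad uws mpqh lxje utyl xfvy hnigg wfa vtksg cqd rfzrl
Hunk 3: at line 5 remove [hnigg,wfa] add [cszg,uszz] -> 11 lines: xgfad uws mpqh lxje utyl xfvy cszg uszz vtksg cqd rfzrl
Hunk 4: at line 6 remove [cszg,uszz,vtksg] add [jpnn] -> 9 lines: xgfad uws mpqh lxje utyl xfvy jpnn cqd rfzrl
Hunk 5: at line 1 remove [mpqh] add [viyu,kunaj,nom] -> 11 lines: xgfad uws viyu kunaj nom lxje utyl xfvy jpnn cqd rfzrl
Hunk 6: at line 6 remove [xfvy,jpnn] add [xbf,jduez] -> 11 lines: xgfad uws viyu kunaj nom lxje utyl xbf jduez cqd rfzrl
Final line 7: utyl

Answer: utyl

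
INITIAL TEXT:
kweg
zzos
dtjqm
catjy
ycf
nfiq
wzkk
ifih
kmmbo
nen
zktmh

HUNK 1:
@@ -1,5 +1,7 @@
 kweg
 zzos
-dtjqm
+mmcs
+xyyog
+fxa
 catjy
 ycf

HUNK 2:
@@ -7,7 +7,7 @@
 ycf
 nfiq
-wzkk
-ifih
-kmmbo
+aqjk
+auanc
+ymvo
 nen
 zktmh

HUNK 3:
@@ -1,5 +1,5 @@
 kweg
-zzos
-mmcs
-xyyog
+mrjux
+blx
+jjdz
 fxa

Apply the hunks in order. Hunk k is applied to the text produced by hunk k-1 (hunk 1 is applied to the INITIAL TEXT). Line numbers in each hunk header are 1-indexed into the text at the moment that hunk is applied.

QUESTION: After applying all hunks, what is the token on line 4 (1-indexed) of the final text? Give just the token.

Hunk 1: at line 1 remove [dtjqm] add [mmcs,xyyog,fxa] -> 13 lines: kweg zzos mmcs xyyog fxa catjy ycf nfiq wzkk ifih kmmbo nen zktmh
Hunk 2: at line 7 remove [wzkk,ifih,kmmbo] add [aqjk,auanc,ymvo] -> 13 lines: kweg zzos mmcs xyyog fxa catjy ycf nfiq aqjk auanc ymvo nen zktmh
Hunk 3: at line 1 remove [zzos,mmcs,xyyog] add [mrjux,blx,jjdz] -> 13 lines: kweg mrjux blx jjdz fxa catjy ycf nfiq aqjk auanc ymvo nen zktmh
Final line 4: jjdz

Answer: jjdz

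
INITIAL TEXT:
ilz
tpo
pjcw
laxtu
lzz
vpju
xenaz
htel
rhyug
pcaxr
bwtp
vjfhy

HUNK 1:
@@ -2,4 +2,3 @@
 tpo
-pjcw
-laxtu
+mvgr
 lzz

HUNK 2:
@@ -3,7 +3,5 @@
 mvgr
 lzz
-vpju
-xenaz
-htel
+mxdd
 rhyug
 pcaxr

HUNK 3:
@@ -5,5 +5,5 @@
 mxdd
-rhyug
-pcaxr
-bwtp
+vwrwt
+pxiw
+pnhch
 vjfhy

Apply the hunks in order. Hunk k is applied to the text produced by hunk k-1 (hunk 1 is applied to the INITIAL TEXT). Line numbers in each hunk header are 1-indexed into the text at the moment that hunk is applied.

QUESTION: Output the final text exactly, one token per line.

Answer: ilz
tpo
mvgr
lzz
mxdd
vwrwt
pxiw
pnhch
vjfhy

Derivation:
Hunk 1: at line 2 remove [pjcw,laxtu] add [mvgr] -> 11 lines: ilz tpo mvgr lzz vpju xenaz htel rhyug pcaxr bwtp vjfhy
Hunk 2: at line 3 remove [vpju,xenaz,htel] add [mxdd] -> 9 lines: ilz tpo mvgr lzz mxdd rhyug pcaxr bwtp vjfhy
Hunk 3: at line 5 remove [rhyug,pcaxr,bwtp] add [vwrwt,pxiw,pnhch] -> 9 lines: ilz tpo mvgr lzz mxdd vwrwt pxiw pnhch vjfhy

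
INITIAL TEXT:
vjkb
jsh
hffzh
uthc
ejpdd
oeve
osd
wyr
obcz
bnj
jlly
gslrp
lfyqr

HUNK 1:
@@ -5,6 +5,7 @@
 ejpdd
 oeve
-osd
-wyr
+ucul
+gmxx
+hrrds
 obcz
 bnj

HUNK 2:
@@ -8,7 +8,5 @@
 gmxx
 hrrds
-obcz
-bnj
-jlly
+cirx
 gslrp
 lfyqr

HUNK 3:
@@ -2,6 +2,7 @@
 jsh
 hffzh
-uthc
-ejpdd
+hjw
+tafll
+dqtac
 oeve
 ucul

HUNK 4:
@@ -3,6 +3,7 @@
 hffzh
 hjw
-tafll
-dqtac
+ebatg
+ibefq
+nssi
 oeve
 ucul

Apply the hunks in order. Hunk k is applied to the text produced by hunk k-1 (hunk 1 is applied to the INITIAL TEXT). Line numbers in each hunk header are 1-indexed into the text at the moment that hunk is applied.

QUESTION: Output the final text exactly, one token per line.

Answer: vjkb
jsh
hffzh
hjw
ebatg
ibefq
nssi
oeve
ucul
gmxx
hrrds
cirx
gslrp
lfyqr

Derivation:
Hunk 1: at line 5 remove [osd,wyr] add [ucul,gmxx,hrrds] -> 14 lines: vjkb jsh hffzh uthc ejpdd oeve ucul gmxx hrrds obcz bnj jlly gslrp lfyqr
Hunk 2: at line 8 remove [obcz,bnj,jlly] add [cirx] -> 12 lines: vjkb jsh hffzh uthc ejpdd oeve ucul gmxx hrrds cirx gslrp lfyqr
Hunk 3: at line 2 remove [uthc,ejpdd] add [hjw,tafll,dqtac] -> 13 lines: vjkb jsh hffzh hjw tafll dqtac oeve ucul gmxx hrrds cirx gslrp lfyqr
Hunk 4: at line 3 remove [tafll,dqtac] add [ebatg,ibefq,nssi] -> 14 lines: vjkb jsh hffzh hjw ebatg ibefq nssi oeve ucul gmxx hrrds cirx gslrp lfyqr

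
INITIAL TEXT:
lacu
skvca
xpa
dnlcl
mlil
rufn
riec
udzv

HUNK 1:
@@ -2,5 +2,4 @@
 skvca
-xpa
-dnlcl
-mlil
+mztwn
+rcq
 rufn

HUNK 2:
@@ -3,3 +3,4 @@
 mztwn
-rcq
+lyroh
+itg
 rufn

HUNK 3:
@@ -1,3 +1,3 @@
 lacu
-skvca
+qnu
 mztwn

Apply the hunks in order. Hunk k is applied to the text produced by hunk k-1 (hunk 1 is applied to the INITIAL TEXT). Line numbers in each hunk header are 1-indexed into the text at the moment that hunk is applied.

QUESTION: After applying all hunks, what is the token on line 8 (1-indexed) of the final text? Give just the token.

Hunk 1: at line 2 remove [xpa,dnlcl,mlil] add [mztwn,rcq] -> 7 lines: lacu skvca mztwn rcq rufn riec udzv
Hunk 2: at line 3 remove [rcq] add [lyroh,itg] -> 8 lines: lacu skvca mztwn lyroh itg rufn riec udzv
Hunk 3: at line 1 remove [skvca] add [qnu] -> 8 lines: lacu qnu mztwn lyroh itg rufn riec udzv
Final line 8: udzv

Answer: udzv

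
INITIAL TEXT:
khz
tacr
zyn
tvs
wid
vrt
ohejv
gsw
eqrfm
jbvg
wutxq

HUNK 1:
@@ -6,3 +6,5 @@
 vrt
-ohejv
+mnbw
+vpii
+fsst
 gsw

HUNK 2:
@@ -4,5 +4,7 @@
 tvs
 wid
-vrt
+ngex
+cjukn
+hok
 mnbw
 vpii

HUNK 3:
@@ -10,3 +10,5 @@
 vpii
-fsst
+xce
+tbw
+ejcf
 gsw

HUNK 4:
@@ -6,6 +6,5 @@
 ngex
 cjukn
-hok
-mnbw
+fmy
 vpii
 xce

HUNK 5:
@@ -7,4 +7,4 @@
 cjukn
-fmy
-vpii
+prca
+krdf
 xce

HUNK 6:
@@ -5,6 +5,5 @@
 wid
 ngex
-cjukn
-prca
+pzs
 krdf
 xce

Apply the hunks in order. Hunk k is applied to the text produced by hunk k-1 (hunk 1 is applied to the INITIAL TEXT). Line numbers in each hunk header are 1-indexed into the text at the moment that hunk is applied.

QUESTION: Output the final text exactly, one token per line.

Hunk 1: at line 6 remove [ohejv] add [mnbw,vpii,fsst] -> 13 lines: khz tacr zyn tvs wid vrt mnbw vpii fsst gsw eqrfm jbvg wutxq
Hunk 2: at line 4 remove [vrt] add [ngex,cjukn,hok] -> 15 lines: khz tacr zyn tvs wid ngex cjukn hok mnbw vpii fsst gsw eqrfm jbvg wutxq
Hunk 3: at line 10 remove [fsst] add [xce,tbw,ejcf] -> 17 lines: khz tacr zyn tvs wid ngex cjukn hok mnbw vpii xce tbw ejcf gsw eqrfm jbvg wutxq
Hunk 4: at line 6 remove [hok,mnbw] add [fmy] -> 16 lines: khz tacr zyn tvs wid ngex cjukn fmy vpii xce tbw ejcf gsw eqrfm jbvg wutxq
Hunk 5: at line 7 remove [fmy,vpii] add [prca,krdf] -> 16 lines: khz tacr zyn tvs wid ngex cjukn prca krdf xce tbw ejcf gsw eqrfm jbvg wutxq
Hunk 6: at line 5 remove [cjukn,prca] add [pzs] -> 15 lines: khz tacr zyn tvs wid ngex pzs krdf xce tbw ejcf gsw eqrfm jbvg wutxq

Answer: khz
tacr
zyn
tvs
wid
ngex
pzs
krdf
xce
tbw
ejcf
gsw
eqrfm
jbvg
wutxq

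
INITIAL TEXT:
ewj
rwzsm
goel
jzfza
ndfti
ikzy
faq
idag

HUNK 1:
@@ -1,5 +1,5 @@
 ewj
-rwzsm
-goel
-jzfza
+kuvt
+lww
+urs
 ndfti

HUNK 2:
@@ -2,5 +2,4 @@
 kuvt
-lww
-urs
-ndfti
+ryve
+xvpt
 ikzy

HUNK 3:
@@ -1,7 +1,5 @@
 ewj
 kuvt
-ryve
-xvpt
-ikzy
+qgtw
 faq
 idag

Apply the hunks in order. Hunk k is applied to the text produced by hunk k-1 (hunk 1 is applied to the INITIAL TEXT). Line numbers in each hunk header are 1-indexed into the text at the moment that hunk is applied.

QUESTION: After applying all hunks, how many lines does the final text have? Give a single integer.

Answer: 5

Derivation:
Hunk 1: at line 1 remove [rwzsm,goel,jzfza] add [kuvt,lww,urs] -> 8 lines: ewj kuvt lww urs ndfti ikzy faq idag
Hunk 2: at line 2 remove [lww,urs,ndfti] add [ryve,xvpt] -> 7 lines: ewj kuvt ryve xvpt ikzy faq idag
Hunk 3: at line 1 remove [ryve,xvpt,ikzy] add [qgtw] -> 5 lines: ewj kuvt qgtw faq idag
Final line count: 5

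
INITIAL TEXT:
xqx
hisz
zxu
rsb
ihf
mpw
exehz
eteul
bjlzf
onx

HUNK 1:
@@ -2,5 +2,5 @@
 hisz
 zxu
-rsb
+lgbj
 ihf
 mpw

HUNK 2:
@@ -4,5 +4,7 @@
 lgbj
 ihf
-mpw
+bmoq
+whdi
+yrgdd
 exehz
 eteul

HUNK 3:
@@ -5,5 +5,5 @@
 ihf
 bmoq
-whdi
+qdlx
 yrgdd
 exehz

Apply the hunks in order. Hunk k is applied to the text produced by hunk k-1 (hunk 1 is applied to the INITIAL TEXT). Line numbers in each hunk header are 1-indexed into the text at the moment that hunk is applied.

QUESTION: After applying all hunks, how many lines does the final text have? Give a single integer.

Hunk 1: at line 2 remove [rsb] add [lgbj] -> 10 lines: xqx hisz zxu lgbj ihf mpw exehz eteul bjlzf onx
Hunk 2: at line 4 remove [mpw] add [bmoq,whdi,yrgdd] -> 12 lines: xqx hisz zxu lgbj ihf bmoq whdi yrgdd exehz eteul bjlzf onx
Hunk 3: at line 5 remove [whdi] add [qdlx] -> 12 lines: xqx hisz zxu lgbj ihf bmoq qdlx yrgdd exehz eteul bjlzf onx
Final line count: 12

Answer: 12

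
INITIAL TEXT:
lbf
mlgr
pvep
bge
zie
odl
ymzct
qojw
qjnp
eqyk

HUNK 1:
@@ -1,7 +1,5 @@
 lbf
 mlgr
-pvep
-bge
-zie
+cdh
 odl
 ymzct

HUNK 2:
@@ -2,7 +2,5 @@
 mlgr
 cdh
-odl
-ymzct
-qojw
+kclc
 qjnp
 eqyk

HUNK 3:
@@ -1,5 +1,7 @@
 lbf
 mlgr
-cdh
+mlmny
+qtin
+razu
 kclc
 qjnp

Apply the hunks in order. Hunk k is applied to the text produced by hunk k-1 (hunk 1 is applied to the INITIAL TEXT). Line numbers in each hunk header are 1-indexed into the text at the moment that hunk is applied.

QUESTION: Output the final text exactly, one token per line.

Answer: lbf
mlgr
mlmny
qtin
razu
kclc
qjnp
eqyk

Derivation:
Hunk 1: at line 1 remove [pvep,bge,zie] add [cdh] -> 8 lines: lbf mlgr cdh odl ymzct qojw qjnp eqyk
Hunk 2: at line 2 remove [odl,ymzct,qojw] add [kclc] -> 6 lines: lbf mlgr cdh kclc qjnp eqyk
Hunk 3: at line 1 remove [cdh] add [mlmny,qtin,razu] -> 8 lines: lbf mlgr mlmny qtin razu kclc qjnp eqyk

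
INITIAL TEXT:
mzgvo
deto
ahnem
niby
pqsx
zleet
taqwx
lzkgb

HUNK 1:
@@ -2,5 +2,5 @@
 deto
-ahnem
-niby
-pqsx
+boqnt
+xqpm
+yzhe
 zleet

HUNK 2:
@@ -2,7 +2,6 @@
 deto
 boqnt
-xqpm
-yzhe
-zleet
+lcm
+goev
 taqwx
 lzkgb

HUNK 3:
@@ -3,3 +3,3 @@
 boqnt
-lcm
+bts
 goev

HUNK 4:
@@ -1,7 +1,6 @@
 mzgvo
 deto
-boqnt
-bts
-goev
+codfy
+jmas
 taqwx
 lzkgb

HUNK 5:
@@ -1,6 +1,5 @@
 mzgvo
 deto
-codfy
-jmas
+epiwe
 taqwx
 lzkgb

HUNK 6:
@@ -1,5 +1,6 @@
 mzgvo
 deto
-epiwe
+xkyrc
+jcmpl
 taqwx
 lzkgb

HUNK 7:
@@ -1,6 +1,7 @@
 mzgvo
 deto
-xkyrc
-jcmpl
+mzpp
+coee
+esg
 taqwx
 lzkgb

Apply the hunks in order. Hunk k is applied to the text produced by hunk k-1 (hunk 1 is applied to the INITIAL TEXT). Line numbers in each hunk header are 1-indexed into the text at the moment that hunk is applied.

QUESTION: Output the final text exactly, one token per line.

Answer: mzgvo
deto
mzpp
coee
esg
taqwx
lzkgb

Derivation:
Hunk 1: at line 2 remove [ahnem,niby,pqsx] add [boqnt,xqpm,yzhe] -> 8 lines: mzgvo deto boqnt xqpm yzhe zleet taqwx lzkgb
Hunk 2: at line 2 remove [xqpm,yzhe,zleet] add [lcm,goev] -> 7 lines: mzgvo deto boqnt lcm goev taqwx lzkgb
Hunk 3: at line 3 remove [lcm] add [bts] -> 7 lines: mzgvo deto boqnt bts goev taqwx lzkgb
Hunk 4: at line 1 remove [boqnt,bts,goev] add [codfy,jmas] -> 6 lines: mzgvo deto codfy jmas taqwx lzkgb
Hunk 5: at line 1 remove [codfy,jmas] add [epiwe] -> 5 lines: mzgvo deto epiwe taqwx lzkgb
Hunk 6: at line 1 remove [epiwe] add [xkyrc,jcmpl] -> 6 lines: mzgvo deto xkyrc jcmpl taqwx lzkgb
Hunk 7: at line 1 remove [xkyrc,jcmpl] add [mzpp,coee,esg] -> 7 lines: mzgvo deto mzpp coee esg taqwx lzkgb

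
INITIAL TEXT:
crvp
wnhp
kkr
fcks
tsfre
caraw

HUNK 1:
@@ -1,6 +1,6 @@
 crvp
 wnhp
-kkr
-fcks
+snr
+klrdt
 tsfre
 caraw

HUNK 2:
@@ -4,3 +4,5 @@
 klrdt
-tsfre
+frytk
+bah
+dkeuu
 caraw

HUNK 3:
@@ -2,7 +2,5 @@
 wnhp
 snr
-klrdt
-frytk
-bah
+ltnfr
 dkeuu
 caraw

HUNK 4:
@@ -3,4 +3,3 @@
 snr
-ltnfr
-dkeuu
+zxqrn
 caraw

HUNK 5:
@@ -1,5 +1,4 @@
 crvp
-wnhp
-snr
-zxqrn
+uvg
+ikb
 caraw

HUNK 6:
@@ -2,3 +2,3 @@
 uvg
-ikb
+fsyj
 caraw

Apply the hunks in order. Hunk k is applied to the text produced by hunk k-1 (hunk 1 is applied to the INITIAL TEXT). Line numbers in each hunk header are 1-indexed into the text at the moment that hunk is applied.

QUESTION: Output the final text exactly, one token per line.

Hunk 1: at line 1 remove [kkr,fcks] add [snr,klrdt] -> 6 lines: crvp wnhp snr klrdt tsfre caraw
Hunk 2: at line 4 remove [tsfre] add [frytk,bah,dkeuu] -> 8 lines: crvp wnhp snr klrdt frytk bah dkeuu caraw
Hunk 3: at line 2 remove [klrdt,frytk,bah] add [ltnfr] -> 6 lines: crvp wnhp snr ltnfr dkeuu caraw
Hunk 4: at line 3 remove [ltnfr,dkeuu] add [zxqrn] -> 5 lines: crvp wnhp snr zxqrn caraw
Hunk 5: at line 1 remove [wnhp,snr,zxqrn] add [uvg,ikb] -> 4 lines: crvp uvg ikb caraw
Hunk 6: at line 2 remove [ikb] add [fsyj] -> 4 lines: crvp uvg fsyj caraw

Answer: crvp
uvg
fsyj
caraw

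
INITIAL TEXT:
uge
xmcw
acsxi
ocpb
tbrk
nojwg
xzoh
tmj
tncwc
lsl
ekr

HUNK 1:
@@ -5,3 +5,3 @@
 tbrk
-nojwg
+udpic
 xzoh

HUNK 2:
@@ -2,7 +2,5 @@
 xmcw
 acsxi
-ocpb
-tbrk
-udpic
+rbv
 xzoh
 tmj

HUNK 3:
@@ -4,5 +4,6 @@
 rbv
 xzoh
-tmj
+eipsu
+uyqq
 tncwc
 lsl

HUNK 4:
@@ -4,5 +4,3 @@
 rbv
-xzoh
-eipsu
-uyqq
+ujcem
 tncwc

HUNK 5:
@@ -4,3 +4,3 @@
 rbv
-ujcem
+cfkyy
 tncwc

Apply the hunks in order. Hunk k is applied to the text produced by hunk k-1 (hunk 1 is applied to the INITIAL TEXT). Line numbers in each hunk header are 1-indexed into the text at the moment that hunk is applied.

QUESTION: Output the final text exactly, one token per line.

Hunk 1: at line 5 remove [nojwg] add [udpic] -> 11 lines: uge xmcw acsxi ocpb tbrk udpic xzoh tmj tncwc lsl ekr
Hunk 2: at line 2 remove [ocpb,tbrk,udpic] add [rbv] -> 9 lines: uge xmcw acsxi rbv xzoh tmj tncwc lsl ekr
Hunk 3: at line 4 remove [tmj] add [eipsu,uyqq] -> 10 lines: uge xmcw acsxi rbv xzoh eipsu uyqq tncwc lsl ekr
Hunk 4: at line 4 remove [xzoh,eipsu,uyqq] add [ujcem] -> 8 lines: uge xmcw acsxi rbv ujcem tncwc lsl ekr
Hunk 5: at line 4 remove [ujcem] add [cfkyy] -> 8 lines: uge xmcw acsxi rbv cfkyy tncwc lsl ekr

Answer: uge
xmcw
acsxi
rbv
cfkyy
tncwc
lsl
ekr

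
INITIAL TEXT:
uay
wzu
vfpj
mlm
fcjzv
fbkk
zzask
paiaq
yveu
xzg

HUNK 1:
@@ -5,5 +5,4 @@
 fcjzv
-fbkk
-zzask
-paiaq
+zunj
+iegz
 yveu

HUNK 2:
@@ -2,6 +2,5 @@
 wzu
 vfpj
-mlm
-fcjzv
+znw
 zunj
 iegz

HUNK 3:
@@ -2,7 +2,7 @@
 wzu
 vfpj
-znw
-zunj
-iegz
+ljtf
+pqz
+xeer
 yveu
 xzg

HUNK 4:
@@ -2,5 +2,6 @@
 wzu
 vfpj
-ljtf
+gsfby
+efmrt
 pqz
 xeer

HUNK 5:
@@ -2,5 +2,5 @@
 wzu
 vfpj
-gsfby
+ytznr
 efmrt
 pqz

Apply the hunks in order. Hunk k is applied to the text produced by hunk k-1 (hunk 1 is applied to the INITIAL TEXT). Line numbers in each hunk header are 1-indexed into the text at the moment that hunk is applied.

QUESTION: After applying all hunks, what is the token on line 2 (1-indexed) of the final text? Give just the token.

Answer: wzu

Derivation:
Hunk 1: at line 5 remove [fbkk,zzask,paiaq] add [zunj,iegz] -> 9 lines: uay wzu vfpj mlm fcjzv zunj iegz yveu xzg
Hunk 2: at line 2 remove [mlm,fcjzv] add [znw] -> 8 lines: uay wzu vfpj znw zunj iegz yveu xzg
Hunk 3: at line 2 remove [znw,zunj,iegz] add [ljtf,pqz,xeer] -> 8 lines: uay wzu vfpj ljtf pqz xeer yveu xzg
Hunk 4: at line 2 remove [ljtf] add [gsfby,efmrt] -> 9 lines: uay wzu vfpj gsfby efmrt pqz xeer yveu xzg
Hunk 5: at line 2 remove [gsfby] add [ytznr] -> 9 lines: uay wzu vfpj ytznr efmrt pqz xeer yveu xzg
Final line 2: wzu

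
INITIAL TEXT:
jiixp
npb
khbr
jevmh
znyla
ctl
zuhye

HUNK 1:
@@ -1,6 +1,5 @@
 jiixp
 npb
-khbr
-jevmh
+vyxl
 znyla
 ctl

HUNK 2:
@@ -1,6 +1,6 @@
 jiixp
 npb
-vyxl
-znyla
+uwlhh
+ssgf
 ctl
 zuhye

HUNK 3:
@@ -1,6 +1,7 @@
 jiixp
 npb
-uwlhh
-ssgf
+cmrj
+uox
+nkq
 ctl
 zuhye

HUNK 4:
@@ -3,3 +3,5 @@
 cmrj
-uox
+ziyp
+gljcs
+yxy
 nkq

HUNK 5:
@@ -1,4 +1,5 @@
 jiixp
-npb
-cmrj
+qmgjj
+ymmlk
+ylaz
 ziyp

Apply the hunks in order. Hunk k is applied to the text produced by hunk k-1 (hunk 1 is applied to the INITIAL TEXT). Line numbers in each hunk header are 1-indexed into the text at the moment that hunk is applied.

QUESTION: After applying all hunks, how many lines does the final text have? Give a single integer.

Answer: 10

Derivation:
Hunk 1: at line 1 remove [khbr,jevmh] add [vyxl] -> 6 lines: jiixp npb vyxl znyla ctl zuhye
Hunk 2: at line 1 remove [vyxl,znyla] add [uwlhh,ssgf] -> 6 lines: jiixp npb uwlhh ssgf ctl zuhye
Hunk 3: at line 1 remove [uwlhh,ssgf] add [cmrj,uox,nkq] -> 7 lines: jiixp npb cmrj uox nkq ctl zuhye
Hunk 4: at line 3 remove [uox] add [ziyp,gljcs,yxy] -> 9 lines: jiixp npb cmrj ziyp gljcs yxy nkq ctl zuhye
Hunk 5: at line 1 remove [npb,cmrj] add [qmgjj,ymmlk,ylaz] -> 10 lines: jiixp qmgjj ymmlk ylaz ziyp gljcs yxy nkq ctl zuhye
Final line count: 10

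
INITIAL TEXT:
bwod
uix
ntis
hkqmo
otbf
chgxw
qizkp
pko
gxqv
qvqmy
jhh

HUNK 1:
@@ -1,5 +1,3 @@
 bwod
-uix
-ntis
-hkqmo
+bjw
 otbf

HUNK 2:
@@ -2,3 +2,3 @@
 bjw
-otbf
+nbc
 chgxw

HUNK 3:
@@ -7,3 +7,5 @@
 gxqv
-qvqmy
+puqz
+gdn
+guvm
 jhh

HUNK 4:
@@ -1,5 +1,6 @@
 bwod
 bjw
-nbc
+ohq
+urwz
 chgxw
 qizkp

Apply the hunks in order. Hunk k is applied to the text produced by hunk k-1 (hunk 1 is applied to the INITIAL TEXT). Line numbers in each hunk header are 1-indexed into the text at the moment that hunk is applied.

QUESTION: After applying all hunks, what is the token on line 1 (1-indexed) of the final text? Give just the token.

Answer: bwod

Derivation:
Hunk 1: at line 1 remove [uix,ntis,hkqmo] add [bjw] -> 9 lines: bwod bjw otbf chgxw qizkp pko gxqv qvqmy jhh
Hunk 2: at line 2 remove [otbf] add [nbc] -> 9 lines: bwod bjw nbc chgxw qizkp pko gxqv qvqmy jhh
Hunk 3: at line 7 remove [qvqmy] add [puqz,gdn,guvm] -> 11 lines: bwod bjw nbc chgxw qizkp pko gxqv puqz gdn guvm jhh
Hunk 4: at line 1 remove [nbc] add [ohq,urwz] -> 12 lines: bwod bjw ohq urwz chgxw qizkp pko gxqv puqz gdn guvm jhh
Final line 1: bwod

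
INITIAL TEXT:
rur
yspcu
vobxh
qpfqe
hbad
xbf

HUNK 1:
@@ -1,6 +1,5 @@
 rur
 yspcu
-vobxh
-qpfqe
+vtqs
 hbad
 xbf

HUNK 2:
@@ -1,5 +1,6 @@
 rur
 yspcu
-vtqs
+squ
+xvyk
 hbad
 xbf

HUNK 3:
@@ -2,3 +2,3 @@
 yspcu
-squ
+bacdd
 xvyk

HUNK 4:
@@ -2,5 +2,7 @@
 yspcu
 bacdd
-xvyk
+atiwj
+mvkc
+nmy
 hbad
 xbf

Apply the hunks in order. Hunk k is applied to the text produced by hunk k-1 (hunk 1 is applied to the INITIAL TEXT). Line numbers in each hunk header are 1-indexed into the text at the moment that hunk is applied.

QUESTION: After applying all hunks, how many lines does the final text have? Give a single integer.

Answer: 8

Derivation:
Hunk 1: at line 1 remove [vobxh,qpfqe] add [vtqs] -> 5 lines: rur yspcu vtqs hbad xbf
Hunk 2: at line 1 remove [vtqs] add [squ,xvyk] -> 6 lines: rur yspcu squ xvyk hbad xbf
Hunk 3: at line 2 remove [squ] add [bacdd] -> 6 lines: rur yspcu bacdd xvyk hbad xbf
Hunk 4: at line 2 remove [xvyk] add [atiwj,mvkc,nmy] -> 8 lines: rur yspcu bacdd atiwj mvkc nmy hbad xbf
Final line count: 8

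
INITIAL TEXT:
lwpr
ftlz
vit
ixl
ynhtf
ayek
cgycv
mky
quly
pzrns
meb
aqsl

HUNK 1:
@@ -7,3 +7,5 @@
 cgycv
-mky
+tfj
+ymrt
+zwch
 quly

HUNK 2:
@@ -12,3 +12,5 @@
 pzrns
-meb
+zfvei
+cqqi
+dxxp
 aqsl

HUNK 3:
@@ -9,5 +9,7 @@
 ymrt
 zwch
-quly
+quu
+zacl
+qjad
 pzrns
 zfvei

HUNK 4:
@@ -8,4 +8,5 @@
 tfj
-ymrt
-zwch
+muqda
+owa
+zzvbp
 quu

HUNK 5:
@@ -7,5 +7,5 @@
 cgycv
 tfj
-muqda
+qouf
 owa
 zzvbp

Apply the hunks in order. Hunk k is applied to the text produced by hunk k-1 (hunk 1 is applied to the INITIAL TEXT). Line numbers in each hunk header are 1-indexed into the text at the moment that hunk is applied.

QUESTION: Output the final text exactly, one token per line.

Hunk 1: at line 7 remove [mky] add [tfj,ymrt,zwch] -> 14 lines: lwpr ftlz vit ixl ynhtf ayek cgycv tfj ymrt zwch quly pzrns meb aqsl
Hunk 2: at line 12 remove [meb] add [zfvei,cqqi,dxxp] -> 16 lines: lwpr ftlz vit ixl ynhtf ayek cgycv tfj ymrt zwch quly pzrns zfvei cqqi dxxp aqsl
Hunk 3: at line 9 remove [quly] add [quu,zacl,qjad] -> 18 lines: lwpr ftlz vit ixl ynhtf ayek cgycv tfj ymrt zwch quu zacl qjad pzrns zfvei cqqi dxxp aqsl
Hunk 4: at line 8 remove [ymrt,zwch] add [muqda,owa,zzvbp] -> 19 lines: lwpr ftlz vit ixl ynhtf ayek cgycv tfj muqda owa zzvbp quu zacl qjad pzrns zfvei cqqi dxxp aqsl
Hunk 5: at line 7 remove [muqda] add [qouf] -> 19 lines: lwpr ftlz vit ixl ynhtf ayek cgycv tfj qouf owa zzvbp quu zacl qjad pzrns zfvei cqqi dxxp aqsl

Answer: lwpr
ftlz
vit
ixl
ynhtf
ayek
cgycv
tfj
qouf
owa
zzvbp
quu
zacl
qjad
pzrns
zfvei
cqqi
dxxp
aqsl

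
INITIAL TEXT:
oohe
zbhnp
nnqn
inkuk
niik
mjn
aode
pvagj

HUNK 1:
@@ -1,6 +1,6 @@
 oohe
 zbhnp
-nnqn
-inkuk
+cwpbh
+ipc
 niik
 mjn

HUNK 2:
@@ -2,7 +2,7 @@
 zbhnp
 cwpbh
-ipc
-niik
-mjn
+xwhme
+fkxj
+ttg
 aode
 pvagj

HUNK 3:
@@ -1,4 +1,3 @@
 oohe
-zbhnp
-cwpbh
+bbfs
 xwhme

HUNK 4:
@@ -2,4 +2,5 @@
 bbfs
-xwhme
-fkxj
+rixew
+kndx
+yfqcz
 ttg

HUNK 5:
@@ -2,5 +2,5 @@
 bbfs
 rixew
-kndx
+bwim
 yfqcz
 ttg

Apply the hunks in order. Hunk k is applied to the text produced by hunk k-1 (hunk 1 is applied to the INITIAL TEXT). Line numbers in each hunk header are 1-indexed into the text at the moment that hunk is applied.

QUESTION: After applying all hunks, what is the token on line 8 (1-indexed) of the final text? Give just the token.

Hunk 1: at line 1 remove [nnqn,inkuk] add [cwpbh,ipc] -> 8 lines: oohe zbhnp cwpbh ipc niik mjn aode pvagj
Hunk 2: at line 2 remove [ipc,niik,mjn] add [xwhme,fkxj,ttg] -> 8 lines: oohe zbhnp cwpbh xwhme fkxj ttg aode pvagj
Hunk 3: at line 1 remove [zbhnp,cwpbh] add [bbfs] -> 7 lines: oohe bbfs xwhme fkxj ttg aode pvagj
Hunk 4: at line 2 remove [xwhme,fkxj] add [rixew,kndx,yfqcz] -> 8 lines: oohe bbfs rixew kndx yfqcz ttg aode pvagj
Hunk 5: at line 2 remove [kndx] add [bwim] -> 8 lines: oohe bbfs rixew bwim yfqcz ttg aode pvagj
Final line 8: pvagj

Answer: pvagj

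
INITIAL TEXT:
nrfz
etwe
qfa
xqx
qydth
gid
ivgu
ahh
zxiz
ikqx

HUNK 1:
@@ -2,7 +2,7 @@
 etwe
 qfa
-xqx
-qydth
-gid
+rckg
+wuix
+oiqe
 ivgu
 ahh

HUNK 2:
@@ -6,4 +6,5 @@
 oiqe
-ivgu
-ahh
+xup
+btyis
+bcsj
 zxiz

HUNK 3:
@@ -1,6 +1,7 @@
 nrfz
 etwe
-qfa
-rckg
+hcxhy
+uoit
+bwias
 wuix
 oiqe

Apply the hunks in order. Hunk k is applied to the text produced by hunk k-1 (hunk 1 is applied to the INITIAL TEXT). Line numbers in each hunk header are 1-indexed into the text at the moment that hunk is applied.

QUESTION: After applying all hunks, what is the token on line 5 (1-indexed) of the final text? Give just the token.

Hunk 1: at line 2 remove [xqx,qydth,gid] add [rckg,wuix,oiqe] -> 10 lines: nrfz etwe qfa rckg wuix oiqe ivgu ahh zxiz ikqx
Hunk 2: at line 6 remove [ivgu,ahh] add [xup,btyis,bcsj] -> 11 lines: nrfz etwe qfa rckg wuix oiqe xup btyis bcsj zxiz ikqx
Hunk 3: at line 1 remove [qfa,rckg] add [hcxhy,uoit,bwias] -> 12 lines: nrfz etwe hcxhy uoit bwias wuix oiqe xup btyis bcsj zxiz ikqx
Final line 5: bwias

Answer: bwias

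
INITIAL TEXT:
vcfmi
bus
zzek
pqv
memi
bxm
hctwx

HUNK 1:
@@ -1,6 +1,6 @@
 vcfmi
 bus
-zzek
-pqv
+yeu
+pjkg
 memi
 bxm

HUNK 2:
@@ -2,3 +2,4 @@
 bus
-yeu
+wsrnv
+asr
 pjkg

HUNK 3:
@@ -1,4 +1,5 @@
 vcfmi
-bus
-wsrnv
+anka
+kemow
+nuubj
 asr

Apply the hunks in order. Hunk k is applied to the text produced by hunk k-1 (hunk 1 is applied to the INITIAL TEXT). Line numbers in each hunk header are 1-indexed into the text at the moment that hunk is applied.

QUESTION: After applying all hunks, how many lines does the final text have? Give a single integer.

Answer: 9

Derivation:
Hunk 1: at line 1 remove [zzek,pqv] add [yeu,pjkg] -> 7 lines: vcfmi bus yeu pjkg memi bxm hctwx
Hunk 2: at line 2 remove [yeu] add [wsrnv,asr] -> 8 lines: vcfmi bus wsrnv asr pjkg memi bxm hctwx
Hunk 3: at line 1 remove [bus,wsrnv] add [anka,kemow,nuubj] -> 9 lines: vcfmi anka kemow nuubj asr pjkg memi bxm hctwx
Final line count: 9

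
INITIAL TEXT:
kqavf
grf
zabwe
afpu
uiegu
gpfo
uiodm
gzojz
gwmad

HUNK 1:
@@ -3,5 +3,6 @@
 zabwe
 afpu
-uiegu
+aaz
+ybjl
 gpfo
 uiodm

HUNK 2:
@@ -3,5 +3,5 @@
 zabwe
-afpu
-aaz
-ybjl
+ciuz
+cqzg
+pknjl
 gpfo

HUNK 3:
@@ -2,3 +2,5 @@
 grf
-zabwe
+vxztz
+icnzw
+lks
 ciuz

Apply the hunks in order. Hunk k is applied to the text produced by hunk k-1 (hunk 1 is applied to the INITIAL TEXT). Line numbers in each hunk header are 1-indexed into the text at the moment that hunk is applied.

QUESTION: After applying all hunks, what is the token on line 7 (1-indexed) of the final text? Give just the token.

Answer: cqzg

Derivation:
Hunk 1: at line 3 remove [uiegu] add [aaz,ybjl] -> 10 lines: kqavf grf zabwe afpu aaz ybjl gpfo uiodm gzojz gwmad
Hunk 2: at line 3 remove [afpu,aaz,ybjl] add [ciuz,cqzg,pknjl] -> 10 lines: kqavf grf zabwe ciuz cqzg pknjl gpfo uiodm gzojz gwmad
Hunk 3: at line 2 remove [zabwe] add [vxztz,icnzw,lks] -> 12 lines: kqavf grf vxztz icnzw lks ciuz cqzg pknjl gpfo uiodm gzojz gwmad
Final line 7: cqzg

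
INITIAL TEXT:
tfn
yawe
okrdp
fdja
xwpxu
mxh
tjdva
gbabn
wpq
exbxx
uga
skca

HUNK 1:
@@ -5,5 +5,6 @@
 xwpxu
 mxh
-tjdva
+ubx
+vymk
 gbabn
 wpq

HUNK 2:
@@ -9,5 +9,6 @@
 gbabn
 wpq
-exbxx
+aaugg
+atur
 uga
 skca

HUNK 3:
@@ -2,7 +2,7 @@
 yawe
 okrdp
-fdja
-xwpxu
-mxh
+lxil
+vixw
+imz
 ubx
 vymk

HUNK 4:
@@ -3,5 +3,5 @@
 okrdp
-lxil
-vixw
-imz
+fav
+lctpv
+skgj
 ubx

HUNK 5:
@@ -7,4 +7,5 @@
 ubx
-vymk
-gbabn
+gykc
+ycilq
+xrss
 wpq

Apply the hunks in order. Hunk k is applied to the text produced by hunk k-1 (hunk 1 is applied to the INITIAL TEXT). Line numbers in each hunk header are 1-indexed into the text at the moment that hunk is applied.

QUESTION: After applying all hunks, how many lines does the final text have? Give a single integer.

Answer: 15

Derivation:
Hunk 1: at line 5 remove [tjdva] add [ubx,vymk] -> 13 lines: tfn yawe okrdp fdja xwpxu mxh ubx vymk gbabn wpq exbxx uga skca
Hunk 2: at line 9 remove [exbxx] add [aaugg,atur] -> 14 lines: tfn yawe okrdp fdja xwpxu mxh ubx vymk gbabn wpq aaugg atur uga skca
Hunk 3: at line 2 remove [fdja,xwpxu,mxh] add [lxil,vixw,imz] -> 14 lines: tfn yawe okrdp lxil vixw imz ubx vymk gbabn wpq aaugg atur uga skca
Hunk 4: at line 3 remove [lxil,vixw,imz] add [fav,lctpv,skgj] -> 14 lines: tfn yawe okrdp fav lctpv skgj ubx vymk gbabn wpq aaugg atur uga skca
Hunk 5: at line 7 remove [vymk,gbabn] add [gykc,ycilq,xrss] -> 15 lines: tfn yawe okrdp fav lctpv skgj ubx gykc ycilq xrss wpq aaugg atur uga skca
Final line count: 15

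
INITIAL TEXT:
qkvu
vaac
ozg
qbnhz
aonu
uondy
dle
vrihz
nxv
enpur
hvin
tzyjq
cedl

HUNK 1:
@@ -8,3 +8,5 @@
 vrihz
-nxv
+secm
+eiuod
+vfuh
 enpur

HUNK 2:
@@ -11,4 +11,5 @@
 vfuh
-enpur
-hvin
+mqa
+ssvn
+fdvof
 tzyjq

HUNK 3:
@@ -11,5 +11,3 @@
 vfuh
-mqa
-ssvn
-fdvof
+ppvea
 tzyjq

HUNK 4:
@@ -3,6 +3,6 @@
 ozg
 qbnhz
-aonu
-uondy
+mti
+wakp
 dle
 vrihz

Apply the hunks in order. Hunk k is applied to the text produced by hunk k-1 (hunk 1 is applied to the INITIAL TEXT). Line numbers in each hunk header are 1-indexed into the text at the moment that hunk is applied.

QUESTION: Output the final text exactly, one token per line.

Answer: qkvu
vaac
ozg
qbnhz
mti
wakp
dle
vrihz
secm
eiuod
vfuh
ppvea
tzyjq
cedl

Derivation:
Hunk 1: at line 8 remove [nxv] add [secm,eiuod,vfuh] -> 15 lines: qkvu vaac ozg qbnhz aonu uondy dle vrihz secm eiuod vfuh enpur hvin tzyjq cedl
Hunk 2: at line 11 remove [enpur,hvin] add [mqa,ssvn,fdvof] -> 16 lines: qkvu vaac ozg qbnhz aonu uondy dle vrihz secm eiuod vfuh mqa ssvn fdvof tzyjq cedl
Hunk 3: at line 11 remove [mqa,ssvn,fdvof] add [ppvea] -> 14 lines: qkvu vaac ozg qbnhz aonu uondy dle vrihz secm eiuod vfuh ppvea tzyjq cedl
Hunk 4: at line 3 remove [aonu,uondy] add [mti,wakp] -> 14 lines: qkvu vaac ozg qbnhz mti wakp dle vrihz secm eiuod vfuh ppvea tzyjq cedl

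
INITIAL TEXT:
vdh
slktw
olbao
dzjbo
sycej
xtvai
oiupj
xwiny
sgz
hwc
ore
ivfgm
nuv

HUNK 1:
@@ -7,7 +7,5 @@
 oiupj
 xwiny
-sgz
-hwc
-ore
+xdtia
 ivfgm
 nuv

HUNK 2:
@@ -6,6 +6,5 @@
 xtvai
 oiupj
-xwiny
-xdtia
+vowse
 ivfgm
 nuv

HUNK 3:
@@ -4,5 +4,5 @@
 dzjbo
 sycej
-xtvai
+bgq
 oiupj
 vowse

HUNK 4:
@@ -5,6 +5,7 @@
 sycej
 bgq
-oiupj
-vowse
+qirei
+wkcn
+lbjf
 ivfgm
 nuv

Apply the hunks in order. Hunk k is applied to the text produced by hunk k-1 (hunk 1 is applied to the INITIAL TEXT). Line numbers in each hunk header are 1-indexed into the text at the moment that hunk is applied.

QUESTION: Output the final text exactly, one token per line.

Answer: vdh
slktw
olbao
dzjbo
sycej
bgq
qirei
wkcn
lbjf
ivfgm
nuv

Derivation:
Hunk 1: at line 7 remove [sgz,hwc,ore] add [xdtia] -> 11 lines: vdh slktw olbao dzjbo sycej xtvai oiupj xwiny xdtia ivfgm nuv
Hunk 2: at line 6 remove [xwiny,xdtia] add [vowse] -> 10 lines: vdh slktw olbao dzjbo sycej xtvai oiupj vowse ivfgm nuv
Hunk 3: at line 4 remove [xtvai] add [bgq] -> 10 lines: vdh slktw olbao dzjbo sycej bgq oiupj vowse ivfgm nuv
Hunk 4: at line 5 remove [oiupj,vowse] add [qirei,wkcn,lbjf] -> 11 lines: vdh slktw olbao dzjbo sycej bgq qirei wkcn lbjf ivfgm nuv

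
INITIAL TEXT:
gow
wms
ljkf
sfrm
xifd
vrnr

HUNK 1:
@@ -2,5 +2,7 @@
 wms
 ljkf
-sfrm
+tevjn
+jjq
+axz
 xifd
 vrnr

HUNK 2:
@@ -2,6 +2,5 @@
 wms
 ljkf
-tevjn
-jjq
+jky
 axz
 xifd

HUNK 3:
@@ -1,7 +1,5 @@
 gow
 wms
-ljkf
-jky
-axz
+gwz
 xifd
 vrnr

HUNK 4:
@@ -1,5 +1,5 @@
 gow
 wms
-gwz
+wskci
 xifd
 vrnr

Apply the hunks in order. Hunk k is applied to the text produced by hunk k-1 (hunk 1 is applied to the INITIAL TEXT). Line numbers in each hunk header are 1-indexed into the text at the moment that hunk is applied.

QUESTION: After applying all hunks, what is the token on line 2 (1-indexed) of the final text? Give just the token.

Hunk 1: at line 2 remove [sfrm] add [tevjn,jjq,axz] -> 8 lines: gow wms ljkf tevjn jjq axz xifd vrnr
Hunk 2: at line 2 remove [tevjn,jjq] add [jky] -> 7 lines: gow wms ljkf jky axz xifd vrnr
Hunk 3: at line 1 remove [ljkf,jky,axz] add [gwz] -> 5 lines: gow wms gwz xifd vrnr
Hunk 4: at line 1 remove [gwz] add [wskci] -> 5 lines: gow wms wskci xifd vrnr
Final line 2: wms

Answer: wms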